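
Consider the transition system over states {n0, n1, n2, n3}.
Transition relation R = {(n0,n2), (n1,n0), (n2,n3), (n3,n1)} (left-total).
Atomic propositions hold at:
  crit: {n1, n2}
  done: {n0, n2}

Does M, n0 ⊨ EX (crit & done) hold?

Sat(crit & done) = {n2}
Sat(EX (crit & done)) = {s : some successor in {n2}} = {n0}
n0 ∈ Sat(EX (crit & done)) = {n0}, so the formula holds at n0.

Yes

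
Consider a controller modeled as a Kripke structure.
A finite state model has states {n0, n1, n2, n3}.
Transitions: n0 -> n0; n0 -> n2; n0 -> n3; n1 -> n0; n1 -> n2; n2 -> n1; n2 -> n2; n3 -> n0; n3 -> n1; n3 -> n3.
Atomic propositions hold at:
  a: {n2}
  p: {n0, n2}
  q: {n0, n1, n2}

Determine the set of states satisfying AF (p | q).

{n0, n1, n2}

Sat(p | q) = {n0, n1, n2}
AF (p | q): least fixpoint, start Z0 = {n0, n1, n2}, add states with every successor in Z. Already a fixed point.
Sat(AF (p | q)) = {n0, n1, n2}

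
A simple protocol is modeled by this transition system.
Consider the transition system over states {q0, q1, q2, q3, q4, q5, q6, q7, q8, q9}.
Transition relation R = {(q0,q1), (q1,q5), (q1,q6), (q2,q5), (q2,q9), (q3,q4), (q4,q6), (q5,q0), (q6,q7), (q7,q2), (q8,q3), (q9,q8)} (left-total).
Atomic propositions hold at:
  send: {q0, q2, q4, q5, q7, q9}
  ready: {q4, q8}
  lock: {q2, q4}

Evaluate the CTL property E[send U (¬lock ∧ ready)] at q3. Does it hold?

Sat(¬lock) = {q0, q1, q3, q5, q6, q7, q8, q9}
Sat(¬lock ∧ ready) = {q8}
E[send U (¬lock ∧ ready)]: least fixpoint, start Z0 = Sat((¬lock ∧ ready)) = {q8}, add states in Sat(send) with some successor in Z. Z1 = {q8, q9}; Z2 = {q2, q8, q9}; Z3 = {q2, q7, q8, q9}; fixed.
Sat(E[send U (¬lock ∧ ready)]) = {q2, q7, q8, q9}
q3 ∉ Sat(E[send U (¬lock ∧ ready)]) = {q2, q7, q8, q9}, so the formula does not hold at q3.

No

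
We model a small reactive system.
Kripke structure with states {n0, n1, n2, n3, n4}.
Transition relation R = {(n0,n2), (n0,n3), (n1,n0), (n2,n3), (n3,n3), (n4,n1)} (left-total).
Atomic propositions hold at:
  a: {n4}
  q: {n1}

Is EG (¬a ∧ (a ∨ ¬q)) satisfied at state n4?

No

Sat(¬a) = {n0, n1, n2, n3}
Sat(¬q) = {n0, n2, n3, n4}
Sat(a ∨ ¬q) = {n0, n2, n3, n4}
Sat(¬a ∧ (a ∨ ¬q)) = {n0, n2, n3}
EG (¬a ∧ (a ∨ ¬q)): greatest fixpoint, start Z0 = {n0, n2, n3}, keep only states in Sat with some successor in Z. Already a fixed point.
Sat(EG (¬a ∧ (a ∨ ¬q))) = {n0, n2, n3}
n4 ∉ Sat(EG (¬a ∧ (a ∨ ¬q))) = {n0, n2, n3}, so the formula does not hold at n4.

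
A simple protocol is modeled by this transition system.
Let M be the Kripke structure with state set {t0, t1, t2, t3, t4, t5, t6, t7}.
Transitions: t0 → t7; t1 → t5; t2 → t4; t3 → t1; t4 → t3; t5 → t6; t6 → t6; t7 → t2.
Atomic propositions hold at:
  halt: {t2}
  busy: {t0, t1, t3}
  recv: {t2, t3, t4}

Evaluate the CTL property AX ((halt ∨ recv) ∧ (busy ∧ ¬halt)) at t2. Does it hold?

No

Sat(halt ∨ recv) = {t2, t3, t4}
Sat(¬halt) = {t0, t1, t3, t4, t5, t6, t7}
Sat(busy ∧ ¬halt) = {t0, t1, t3}
Sat((halt ∨ recv) ∧ (busy ∧ ¬halt)) = {t3}
Sat(AX ((halt ∨ recv) ∧ (busy ∧ ¬halt))) = {s : every successor in {t3}} = {t4}
t2 ∉ Sat(AX ((halt ∨ recv) ∧ (busy ∧ ¬halt))) = {t4}, so the formula does not hold at t2.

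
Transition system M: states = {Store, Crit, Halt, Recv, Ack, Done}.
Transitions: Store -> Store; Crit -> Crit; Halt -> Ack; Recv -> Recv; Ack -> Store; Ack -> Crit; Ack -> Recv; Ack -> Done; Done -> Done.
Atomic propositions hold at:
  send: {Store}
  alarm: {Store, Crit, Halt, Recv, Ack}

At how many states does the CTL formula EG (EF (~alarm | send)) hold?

Sat(~alarm) = {Done}
Sat(~alarm | send) = {Store, Done}
EF (~alarm | send): least fixpoint, start Z0 = {Store, Done}, add states with some successor in Z. Z1 = {Store, Ack, Done}; Z2 = {Store, Halt, Ack, Done}; fixed.
Sat(EF (~alarm | send)) = {Store, Halt, Ack, Done}
EG (EF (~alarm | send)): greatest fixpoint, start Z0 = {Store, Halt, Ack, Done}, keep only states in Sat with some successor in Z. Already a fixed point.
Sat(EG (EF (~alarm | send))) = {Store, Halt, Ack, Done}
|Sat(EG (EF (~alarm | send)))| = |{Store, Halt, Ack, Done}| = 4.

4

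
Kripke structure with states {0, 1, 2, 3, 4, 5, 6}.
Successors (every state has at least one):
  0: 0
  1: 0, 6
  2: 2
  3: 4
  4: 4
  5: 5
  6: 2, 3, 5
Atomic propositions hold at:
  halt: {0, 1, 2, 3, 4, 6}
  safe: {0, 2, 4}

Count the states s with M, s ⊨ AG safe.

3

AG safe: greatest fixpoint, start Z0 = {0, 2, 4}, keep only states in Sat with every successor in Z. Already a fixed point.
Sat(AG safe) = {0, 2, 4}
|Sat(AG safe)| = |{0, 2, 4}| = 3.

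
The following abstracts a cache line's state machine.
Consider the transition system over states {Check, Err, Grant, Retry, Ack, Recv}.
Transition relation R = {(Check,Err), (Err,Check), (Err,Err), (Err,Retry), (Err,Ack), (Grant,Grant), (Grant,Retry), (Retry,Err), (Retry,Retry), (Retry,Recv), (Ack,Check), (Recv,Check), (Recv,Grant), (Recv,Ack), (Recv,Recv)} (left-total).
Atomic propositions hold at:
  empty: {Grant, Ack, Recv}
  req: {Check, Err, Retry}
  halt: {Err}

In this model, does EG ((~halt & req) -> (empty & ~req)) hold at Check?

No

Sat(~halt) = {Check, Grant, Retry, Ack, Recv}
Sat(~halt & req) = {Check, Retry}
Sat(~req) = {Grant, Ack, Recv}
Sat(empty & ~req) = {Grant, Ack, Recv}
Sat((~halt & req) -> (empty & ~req)) = {Err, Grant, Ack, Recv}
EG ((~halt & req) -> (empty & ~req)): greatest fixpoint, start Z0 = {Err, Grant, Ack, Recv}, keep only states in Sat with some successor in Z. Z1 = {Err, Grant, Recv}; fixed.
Sat(EG ((~halt & req) -> (empty & ~req))) = {Err, Grant, Recv}
Check ∉ Sat(EG ((~halt & req) -> (empty & ~req))) = {Err, Grant, Recv}, so the formula does not hold at Check.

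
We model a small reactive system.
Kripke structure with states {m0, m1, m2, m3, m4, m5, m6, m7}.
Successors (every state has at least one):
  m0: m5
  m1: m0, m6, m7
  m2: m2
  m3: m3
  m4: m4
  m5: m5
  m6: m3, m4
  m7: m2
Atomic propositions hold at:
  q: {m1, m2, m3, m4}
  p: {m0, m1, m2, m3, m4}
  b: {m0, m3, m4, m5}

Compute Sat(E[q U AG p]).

AG p: greatest fixpoint, start Z0 = {m0, m1, m2, m3, m4}, keep only states in Sat with every successor in Z. Z1 = {m2, m3, m4}; fixed.
Sat(AG p) = {m2, m3, m4}
E[q U AG p]: least fixpoint, start Z0 = Sat(AG p) = {m2, m3, m4}, add states in Sat(q) with some successor in Z. Already a fixed point.
Sat(E[q U AG p]) = {m2, m3, m4}

{m2, m3, m4}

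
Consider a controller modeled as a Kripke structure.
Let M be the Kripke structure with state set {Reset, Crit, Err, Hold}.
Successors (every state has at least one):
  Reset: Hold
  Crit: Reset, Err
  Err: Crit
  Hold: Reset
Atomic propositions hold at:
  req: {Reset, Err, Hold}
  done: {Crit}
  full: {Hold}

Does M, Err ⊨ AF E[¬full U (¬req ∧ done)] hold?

Sat(¬full) = {Reset, Crit, Err}
Sat(¬req) = {Crit}
Sat(¬req ∧ done) = {Crit}
E[¬full U (¬req ∧ done)]: least fixpoint, start Z0 = Sat((¬req ∧ done)) = {Crit}, add states in Sat(¬full) with some successor in Z. Z1 = {Crit, Err}; fixed.
Sat(E[¬full U (¬req ∧ done)]) = {Crit, Err}
AF E[¬full U (¬req ∧ done)]: least fixpoint, start Z0 = {Crit, Err}, add states with every successor in Z. Already a fixed point.
Sat(AF E[¬full U (¬req ∧ done)]) = {Crit, Err}
Err ∈ Sat(AF E[¬full U (¬req ∧ done)]) = {Crit, Err}, so the formula holds at Err.

Yes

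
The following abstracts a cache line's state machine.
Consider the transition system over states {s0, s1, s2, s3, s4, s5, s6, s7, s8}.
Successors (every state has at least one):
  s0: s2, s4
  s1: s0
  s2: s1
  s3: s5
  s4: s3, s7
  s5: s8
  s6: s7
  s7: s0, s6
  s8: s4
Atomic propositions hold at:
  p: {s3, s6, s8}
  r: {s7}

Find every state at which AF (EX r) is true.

Sat(EX r) = {s : some successor in {s7}} = {s4, s6}
AF (EX r): least fixpoint, start Z0 = {s4, s6}, add states with every successor in Z. Z1 = {s4, s6, s8}; Z2 = {s4, s5, s6, s8}; Z3 = {s3, s4, s5, s6, s8}; fixed.
Sat(AF (EX r)) = {s3, s4, s5, s6, s8}

{s3, s4, s5, s6, s8}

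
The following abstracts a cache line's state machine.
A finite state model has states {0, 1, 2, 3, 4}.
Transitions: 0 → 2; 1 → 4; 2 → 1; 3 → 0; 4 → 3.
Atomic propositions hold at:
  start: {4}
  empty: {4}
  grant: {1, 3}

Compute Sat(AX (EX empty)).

Sat(EX empty) = {s : some successor in {4}} = {1}
Sat(AX (EX empty)) = {s : every successor in {1}} = {2}

{2}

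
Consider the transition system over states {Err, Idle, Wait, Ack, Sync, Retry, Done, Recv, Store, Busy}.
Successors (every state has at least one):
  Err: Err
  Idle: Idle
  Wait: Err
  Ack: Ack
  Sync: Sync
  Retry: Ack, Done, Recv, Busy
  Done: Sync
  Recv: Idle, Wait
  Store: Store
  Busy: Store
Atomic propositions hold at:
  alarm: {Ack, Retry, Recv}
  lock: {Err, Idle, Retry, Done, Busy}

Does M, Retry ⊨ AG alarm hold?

No

AG alarm: greatest fixpoint, start Z0 = {Ack, Retry, Recv}, keep only states in Sat with every successor in Z. Z1 = {Ack}; fixed.
Sat(AG alarm) = {Ack}
Retry ∉ Sat(AG alarm) = {Ack}, so the formula does not hold at Retry.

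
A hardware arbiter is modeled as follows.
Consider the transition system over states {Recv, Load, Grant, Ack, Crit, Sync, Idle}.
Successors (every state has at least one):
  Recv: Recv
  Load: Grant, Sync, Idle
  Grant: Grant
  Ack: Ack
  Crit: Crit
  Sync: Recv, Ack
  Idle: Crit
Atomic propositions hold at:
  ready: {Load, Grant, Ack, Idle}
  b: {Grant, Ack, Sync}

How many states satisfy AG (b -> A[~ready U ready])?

5

Sat(~ready) = {Recv, Crit, Sync}
A[~ready U ready]: least fixpoint, start Z0 = Sat(ready) = {Load, Grant, Ack, Idle}, add states in Sat(~ready) with every successor in Z. Already a fixed point.
Sat(A[~ready U ready]) = {Load, Grant, Ack, Idle}
Sat(b -> A[~ready U ready]) = {Recv, Load, Grant, Ack, Crit, Idle}
AG (b -> A[~ready U ready]): greatest fixpoint, start Z0 = {Recv, Load, Grant, Ack, Crit, Idle}, keep only states in Sat with every successor in Z. Z1 = {Recv, Grant, Ack, Crit, Idle}; fixed.
Sat(AG (b -> A[~ready U ready])) = {Recv, Grant, Ack, Crit, Idle}
|Sat(AG (b -> A[~ready U ready]))| = |{Recv, Grant, Ack, Crit, Idle}| = 5.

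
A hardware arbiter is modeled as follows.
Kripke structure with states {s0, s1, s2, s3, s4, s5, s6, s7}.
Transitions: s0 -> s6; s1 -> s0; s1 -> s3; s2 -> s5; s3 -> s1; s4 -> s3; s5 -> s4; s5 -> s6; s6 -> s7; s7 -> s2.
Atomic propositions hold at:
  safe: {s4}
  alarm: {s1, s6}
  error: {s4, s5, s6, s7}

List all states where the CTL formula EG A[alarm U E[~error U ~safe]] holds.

Sat(~error) = {s0, s1, s2, s3}
Sat(~safe) = {s0, s1, s2, s3, s5, s6, s7}
E[~error U ~safe]: least fixpoint, start Z0 = Sat(~safe) = {s0, s1, s2, s3, s5, s6, s7}, add states in Sat(~error) with some successor in Z. Already a fixed point.
Sat(E[~error U ~safe]) = {s0, s1, s2, s3, s5, s6, s7}
A[alarm U E[~error U ~safe]]: least fixpoint, start Z0 = Sat(E[~error U ~safe]) = {s0, s1, s2, s3, s5, s6, s7}, add states in Sat(alarm) with every successor in Z. Already a fixed point.
Sat(A[alarm U E[~error U ~safe]]) = {s0, s1, s2, s3, s5, s6, s7}
EG A[alarm U E[~error U ~safe]]: greatest fixpoint, start Z0 = {s0, s1, s2, s3, s5, s6, s7}, keep only states in Sat with some successor in Z. Already a fixed point.
Sat(EG A[alarm U E[~error U ~safe]]) = {s0, s1, s2, s3, s5, s6, s7}

{s0, s1, s2, s3, s5, s6, s7}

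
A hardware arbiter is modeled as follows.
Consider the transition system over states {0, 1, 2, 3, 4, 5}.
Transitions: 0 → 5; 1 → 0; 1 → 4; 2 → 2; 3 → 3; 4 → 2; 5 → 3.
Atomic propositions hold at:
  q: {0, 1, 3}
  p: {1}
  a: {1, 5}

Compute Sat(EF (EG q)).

EG q: greatest fixpoint, start Z0 = {0, 1, 3}, keep only states in Sat with some successor in Z. Z1 = {1, 3}; Z2 = {3}; fixed.
Sat(EG q) = {3}
EF (EG q): least fixpoint, start Z0 = {3}, add states with some successor in Z. Z1 = {3, 5}; Z2 = {0, 3, 5}; Z3 = {0, 1, 3, 5}; fixed.
Sat(EF (EG q)) = {0, 1, 3, 5}

{0, 1, 3, 5}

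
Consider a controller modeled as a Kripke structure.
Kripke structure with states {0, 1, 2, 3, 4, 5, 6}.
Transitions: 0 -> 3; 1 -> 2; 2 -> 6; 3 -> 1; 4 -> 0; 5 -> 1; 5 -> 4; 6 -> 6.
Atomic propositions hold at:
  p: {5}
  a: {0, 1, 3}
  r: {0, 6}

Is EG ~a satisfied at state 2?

Sat(~a) = {2, 4, 5, 6}
EG ~a: greatest fixpoint, start Z0 = {2, 4, 5, 6}, keep only states in Sat with some successor in Z. Z1 = {2, 5, 6}; Z2 = {2, 6}; fixed.
Sat(EG ~a) = {2, 6}
2 ∈ Sat(EG ~a) = {2, 6}, so the formula holds at 2.

Yes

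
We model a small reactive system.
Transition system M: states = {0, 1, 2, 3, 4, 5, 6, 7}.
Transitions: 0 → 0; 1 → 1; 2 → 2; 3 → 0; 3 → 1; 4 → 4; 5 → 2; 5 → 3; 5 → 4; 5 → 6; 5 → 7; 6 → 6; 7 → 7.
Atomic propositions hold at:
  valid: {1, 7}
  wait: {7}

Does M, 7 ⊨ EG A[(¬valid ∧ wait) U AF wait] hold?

Yes

Sat(¬valid) = {0, 2, 3, 4, 5, 6}
Sat(¬valid ∧ wait) = ∅
AF wait: least fixpoint, start Z0 = {7}, add states with every successor in Z. Already a fixed point.
Sat(AF wait) = {7}
A[(¬valid ∧ wait) U AF wait]: least fixpoint, start Z0 = Sat(AF wait) = {7}, add states in Sat(¬valid ∧ wait) with every successor in Z. Already a fixed point.
Sat(A[(¬valid ∧ wait) U AF wait]) = {7}
EG A[(¬valid ∧ wait) U AF wait]: greatest fixpoint, start Z0 = {7}, keep only states in Sat with some successor in Z. Already a fixed point.
Sat(EG A[(¬valid ∧ wait) U AF wait]) = {7}
7 ∈ Sat(EG A[(¬valid ∧ wait) U AF wait]) = {7}, so the formula holds at 7.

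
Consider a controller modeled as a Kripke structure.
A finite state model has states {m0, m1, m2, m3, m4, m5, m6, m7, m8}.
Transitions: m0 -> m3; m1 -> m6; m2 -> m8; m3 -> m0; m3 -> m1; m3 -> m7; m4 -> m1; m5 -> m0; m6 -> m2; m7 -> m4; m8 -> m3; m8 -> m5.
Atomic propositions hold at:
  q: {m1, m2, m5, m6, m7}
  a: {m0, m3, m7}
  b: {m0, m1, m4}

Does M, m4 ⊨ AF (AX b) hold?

Yes

Sat(AX b) = {s : every successor in {m0, m1, m4}} = {m4, m5, m7}
AF (AX b): least fixpoint, start Z0 = {m4, m5, m7}, add states with every successor in Z. Already a fixed point.
Sat(AF (AX b)) = {m4, m5, m7}
m4 ∈ Sat(AF (AX b)) = {m4, m5, m7}, so the formula holds at m4.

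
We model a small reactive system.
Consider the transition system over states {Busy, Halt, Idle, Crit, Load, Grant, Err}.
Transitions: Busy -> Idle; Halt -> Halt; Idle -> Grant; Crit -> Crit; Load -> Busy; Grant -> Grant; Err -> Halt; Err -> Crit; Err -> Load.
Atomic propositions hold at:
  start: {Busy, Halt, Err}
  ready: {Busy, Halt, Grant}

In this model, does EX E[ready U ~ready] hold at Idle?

Sat(~ready) = {Idle, Crit, Load, Err}
E[ready U ~ready]: least fixpoint, start Z0 = Sat(~ready) = {Idle, Crit, Load, Err}, add states in Sat(ready) with some successor in Z. Z1 = {Busy, Idle, Crit, Load, Err}; fixed.
Sat(E[ready U ~ready]) = {Busy, Idle, Crit, Load, Err}
Sat(EX E[ready U ~ready]) = {s : some successor in {Busy, Idle, Crit, Load, Err}} = {Busy, Crit, Load, Err}
Idle ∉ Sat(EX E[ready U ~ready]) = {Busy, Crit, Load, Err}, so the formula does not hold at Idle.

No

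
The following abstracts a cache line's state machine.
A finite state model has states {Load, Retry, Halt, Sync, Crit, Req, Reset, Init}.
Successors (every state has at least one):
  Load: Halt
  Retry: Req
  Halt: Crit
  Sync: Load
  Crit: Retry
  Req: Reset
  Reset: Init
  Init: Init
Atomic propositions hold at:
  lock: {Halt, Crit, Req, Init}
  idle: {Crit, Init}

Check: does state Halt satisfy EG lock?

No

EG lock: greatest fixpoint, start Z0 = {Halt, Crit, Req, Init}, keep only states in Sat with some successor in Z. Z1 = {Halt, Init}; Z2 = {Init}; fixed.
Sat(EG lock) = {Init}
Halt ∉ Sat(EG lock) = {Init}, so the formula does not hold at Halt.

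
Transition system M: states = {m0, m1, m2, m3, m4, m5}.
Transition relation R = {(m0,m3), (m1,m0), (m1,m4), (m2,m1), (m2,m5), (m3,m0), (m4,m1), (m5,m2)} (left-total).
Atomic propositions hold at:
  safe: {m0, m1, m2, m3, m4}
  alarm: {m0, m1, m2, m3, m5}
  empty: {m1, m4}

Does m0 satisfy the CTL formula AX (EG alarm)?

EG alarm: greatest fixpoint, start Z0 = {m0, m1, m2, m3, m5}, keep only states in Sat with some successor in Z. Already a fixed point.
Sat(EG alarm) = {m0, m1, m2, m3, m5}
Sat(AX (EG alarm)) = {s : every successor in {m0, m1, m2, m3, m5}} = {m0, m2, m3, m4, m5}
m0 ∈ Sat(AX (EG alarm)) = {m0, m2, m3, m4, m5}, so the formula holds at m0.

Yes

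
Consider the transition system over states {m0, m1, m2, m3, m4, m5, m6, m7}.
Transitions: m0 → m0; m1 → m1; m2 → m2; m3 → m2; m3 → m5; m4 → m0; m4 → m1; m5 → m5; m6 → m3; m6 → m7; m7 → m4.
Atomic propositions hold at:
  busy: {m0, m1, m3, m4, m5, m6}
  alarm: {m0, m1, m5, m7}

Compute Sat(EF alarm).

{m0, m1, m3, m4, m5, m6, m7}

EF alarm: least fixpoint, start Z0 = {m0, m1, m5, m7}, add states with some successor in Z. Z1 = {m0, m1, m3, m4, m5, m6, m7}; fixed.
Sat(EF alarm) = {m0, m1, m3, m4, m5, m6, m7}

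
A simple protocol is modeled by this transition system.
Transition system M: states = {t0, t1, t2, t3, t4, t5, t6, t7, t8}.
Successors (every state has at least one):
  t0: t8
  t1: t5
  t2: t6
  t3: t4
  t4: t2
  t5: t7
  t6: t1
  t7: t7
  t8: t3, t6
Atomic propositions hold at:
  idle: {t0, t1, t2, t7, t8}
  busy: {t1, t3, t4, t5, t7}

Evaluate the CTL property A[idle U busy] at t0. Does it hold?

A[idle U busy]: least fixpoint, start Z0 = Sat(busy) = {t1, t3, t4, t5, t7}, add states in Sat(idle) with every successor in Z. Already a fixed point.
Sat(A[idle U busy]) = {t1, t3, t4, t5, t7}
t0 ∉ Sat(A[idle U busy]) = {t1, t3, t4, t5, t7}, so the formula does not hold at t0.

No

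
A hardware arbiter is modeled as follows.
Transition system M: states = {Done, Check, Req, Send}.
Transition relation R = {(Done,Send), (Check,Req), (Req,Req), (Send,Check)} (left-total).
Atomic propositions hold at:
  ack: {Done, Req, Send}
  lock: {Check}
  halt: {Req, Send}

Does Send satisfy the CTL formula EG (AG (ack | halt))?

No

Sat(ack | halt) = {Done, Req, Send}
AG (ack | halt): greatest fixpoint, start Z0 = {Done, Req, Send}, keep only states in Sat with every successor in Z. Z1 = {Done, Req}; Z2 = {Req}; fixed.
Sat(AG (ack | halt)) = {Req}
EG (AG (ack | halt)): greatest fixpoint, start Z0 = {Req}, keep only states in Sat with some successor in Z. Already a fixed point.
Sat(EG (AG (ack | halt))) = {Req}
Send ∉ Sat(EG (AG (ack | halt))) = {Req}, so the formula does not hold at Send.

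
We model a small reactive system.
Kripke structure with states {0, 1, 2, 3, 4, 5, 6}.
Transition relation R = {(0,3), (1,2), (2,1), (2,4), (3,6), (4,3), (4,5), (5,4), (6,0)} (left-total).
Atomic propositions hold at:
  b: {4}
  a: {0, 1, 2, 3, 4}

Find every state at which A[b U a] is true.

A[b U a]: least fixpoint, start Z0 = Sat(a) = {0, 1, 2, 3, 4}, add states in Sat(b) with every successor in Z. Already a fixed point.
Sat(A[b U a]) = {0, 1, 2, 3, 4}

{0, 1, 2, 3, 4}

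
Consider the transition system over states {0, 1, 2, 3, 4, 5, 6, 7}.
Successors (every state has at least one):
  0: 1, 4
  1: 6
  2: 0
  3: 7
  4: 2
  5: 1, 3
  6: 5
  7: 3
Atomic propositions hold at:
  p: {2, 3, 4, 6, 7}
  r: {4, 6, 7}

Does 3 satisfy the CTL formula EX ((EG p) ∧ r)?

Yes

EG p: greatest fixpoint, start Z0 = {2, 3, 4, 6, 7}, keep only states in Sat with some successor in Z. Z1 = {3, 4, 7}; Z2 = {3, 7}; fixed.
Sat(EG p) = {3, 7}
Sat((EG p) ∧ r) = {7}
Sat(EX ((EG p) ∧ r)) = {s : some successor in {7}} = {3}
3 ∈ Sat(EX ((EG p) ∧ r)) = {3}, so the formula holds at 3.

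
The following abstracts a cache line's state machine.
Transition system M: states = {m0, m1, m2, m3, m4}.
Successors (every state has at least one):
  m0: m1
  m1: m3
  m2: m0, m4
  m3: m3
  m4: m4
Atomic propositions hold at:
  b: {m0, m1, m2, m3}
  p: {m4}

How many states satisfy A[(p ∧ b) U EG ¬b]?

Sat(p ∧ b) = ∅
Sat(¬b) = {m4}
EG ¬b: greatest fixpoint, start Z0 = {m4}, keep only states in Sat with some successor in Z. Already a fixed point.
Sat(EG ¬b) = {m4}
A[(p ∧ b) U EG ¬b]: least fixpoint, start Z0 = Sat(EG ¬b) = {m4}, add states in Sat(p ∧ b) with every successor in Z. Already a fixed point.
Sat(A[(p ∧ b) U EG ¬b]) = {m4}
|Sat(A[(p ∧ b) U EG ¬b])| = |{m4}| = 1.

1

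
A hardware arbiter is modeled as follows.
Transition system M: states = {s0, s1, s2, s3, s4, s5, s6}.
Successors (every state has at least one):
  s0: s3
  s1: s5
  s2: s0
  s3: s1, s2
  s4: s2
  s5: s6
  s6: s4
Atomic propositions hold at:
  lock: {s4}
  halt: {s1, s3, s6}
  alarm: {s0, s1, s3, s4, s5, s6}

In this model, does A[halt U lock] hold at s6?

Yes

A[halt U lock]: least fixpoint, start Z0 = Sat(lock) = {s4}, add states in Sat(halt) with every successor in Z. Z1 = {s4, s6}; fixed.
Sat(A[halt U lock]) = {s4, s6}
s6 ∈ Sat(A[halt U lock]) = {s4, s6}, so the formula holds at s6.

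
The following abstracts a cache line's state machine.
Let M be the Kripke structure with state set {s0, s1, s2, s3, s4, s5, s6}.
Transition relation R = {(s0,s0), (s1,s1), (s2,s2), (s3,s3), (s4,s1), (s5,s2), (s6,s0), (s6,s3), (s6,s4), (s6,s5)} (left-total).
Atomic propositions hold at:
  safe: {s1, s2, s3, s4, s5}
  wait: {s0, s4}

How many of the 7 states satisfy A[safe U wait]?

2

A[safe U wait]: least fixpoint, start Z0 = Sat(wait) = {s0, s4}, add states in Sat(safe) with every successor in Z. Already a fixed point.
Sat(A[safe U wait]) = {s0, s4}
|Sat(A[safe U wait])| = |{s0, s4}| = 2.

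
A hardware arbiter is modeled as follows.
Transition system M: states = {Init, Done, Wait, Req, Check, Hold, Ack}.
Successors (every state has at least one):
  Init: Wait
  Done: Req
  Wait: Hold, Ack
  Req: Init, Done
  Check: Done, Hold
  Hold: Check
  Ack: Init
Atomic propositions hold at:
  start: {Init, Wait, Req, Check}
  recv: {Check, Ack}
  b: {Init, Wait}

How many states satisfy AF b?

3

AF b: least fixpoint, start Z0 = {Init, Wait}, add states with every successor in Z. Z1 = {Init, Wait, Ack}; fixed.
Sat(AF b) = {Init, Wait, Ack}
|Sat(AF b)| = |{Init, Wait, Ack}| = 3.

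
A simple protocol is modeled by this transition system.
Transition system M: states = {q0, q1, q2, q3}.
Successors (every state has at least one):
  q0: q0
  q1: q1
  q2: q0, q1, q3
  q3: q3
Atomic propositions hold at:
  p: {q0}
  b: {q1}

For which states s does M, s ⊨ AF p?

AF p: least fixpoint, start Z0 = {q0}, add states with every successor in Z. Already a fixed point.
Sat(AF p) = {q0}

{q0}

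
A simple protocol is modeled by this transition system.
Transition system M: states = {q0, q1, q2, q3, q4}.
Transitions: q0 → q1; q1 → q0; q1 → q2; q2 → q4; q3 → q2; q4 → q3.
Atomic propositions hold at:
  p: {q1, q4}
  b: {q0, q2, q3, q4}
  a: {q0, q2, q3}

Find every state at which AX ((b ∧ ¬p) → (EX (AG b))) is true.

{q0, q2, q3, q4}

Sat(¬p) = {q0, q2, q3}
Sat(b ∧ ¬p) = {q0, q2, q3}
AG b: greatest fixpoint, start Z0 = {q0, q2, q3, q4}, keep only states in Sat with every successor in Z. Z1 = {q2, q3, q4}; fixed.
Sat(AG b) = {q2, q3, q4}
Sat(EX (AG b)) = {s : some successor in {q2, q3, q4}} = {q1, q2, q3, q4}
Sat((b ∧ ¬p) → (EX (AG b))) = {q1, q2, q3, q4}
Sat(AX ((b ∧ ¬p) → (EX (AG b)))) = {s : every successor in {q1, q2, q3, q4}} = {q0, q2, q3, q4}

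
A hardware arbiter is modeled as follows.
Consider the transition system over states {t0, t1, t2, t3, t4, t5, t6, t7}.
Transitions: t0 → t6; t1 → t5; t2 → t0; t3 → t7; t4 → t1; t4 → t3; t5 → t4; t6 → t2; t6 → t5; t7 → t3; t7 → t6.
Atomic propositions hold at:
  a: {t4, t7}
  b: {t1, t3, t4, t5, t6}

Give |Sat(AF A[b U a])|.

5

A[b U a]: least fixpoint, start Z0 = Sat(a) = {t4, t7}, add states in Sat(b) with every successor in Z. Z1 = {t3, t4, t5, t7}; Z2 = {t1, t3, t4, t5, t7}; fixed.
Sat(A[b U a]) = {t1, t3, t4, t5, t7}
AF A[b U a]: least fixpoint, start Z0 = {t1, t3, t4, t5, t7}, add states with every successor in Z. Already a fixed point.
Sat(AF A[b U a]) = {t1, t3, t4, t5, t7}
|Sat(AF A[b U a])| = |{t1, t3, t4, t5, t7}| = 5.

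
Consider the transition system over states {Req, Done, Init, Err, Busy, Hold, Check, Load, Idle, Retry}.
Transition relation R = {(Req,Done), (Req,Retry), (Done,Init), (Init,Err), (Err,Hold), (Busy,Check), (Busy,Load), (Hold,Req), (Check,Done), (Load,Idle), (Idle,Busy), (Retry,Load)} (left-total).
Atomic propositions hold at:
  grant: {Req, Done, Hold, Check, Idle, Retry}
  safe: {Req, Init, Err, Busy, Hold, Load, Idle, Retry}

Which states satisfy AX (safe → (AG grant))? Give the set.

{Check}

AG grant: greatest fixpoint, start Z0 = {Req, Done, Hold, Check, Idle, Retry}, keep only states in Sat with every successor in Z. Z1 = {Req, Hold, Check}; Z2 = {Hold}; Z3 = ∅; fixed.
Sat(AG grant) = ∅
Sat(safe → (AG grant)) = {Done, Check}
Sat(AX (safe → (AG grant))) = {s : every successor in {Done, Check}} = {Check}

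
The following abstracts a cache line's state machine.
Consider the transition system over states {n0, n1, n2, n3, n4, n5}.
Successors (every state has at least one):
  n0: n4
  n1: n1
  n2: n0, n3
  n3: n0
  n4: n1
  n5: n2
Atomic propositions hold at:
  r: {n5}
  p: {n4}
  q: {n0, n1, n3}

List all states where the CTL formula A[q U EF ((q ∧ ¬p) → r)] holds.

{n0, n2, n3, n4, n5}

Sat(¬p) = {n0, n1, n2, n3, n5}
Sat(q ∧ ¬p) = {n0, n1, n3}
Sat((q ∧ ¬p) → r) = {n2, n4, n5}
EF ((q ∧ ¬p) → r): least fixpoint, start Z0 = {n2, n4, n5}, add states with some successor in Z. Z1 = {n0, n2, n4, n5}; Z2 = {n0, n2, n3, n4, n5}; fixed.
Sat(EF ((q ∧ ¬p) → r)) = {n0, n2, n3, n4, n5}
A[q U EF ((q ∧ ¬p) → r)]: least fixpoint, start Z0 = Sat(EF ((q ∧ ¬p) → r)) = {n0, n2, n3, n4, n5}, add states in Sat(q) with every successor in Z. Already a fixed point.
Sat(A[q U EF ((q ∧ ¬p) → r)]) = {n0, n2, n3, n4, n5}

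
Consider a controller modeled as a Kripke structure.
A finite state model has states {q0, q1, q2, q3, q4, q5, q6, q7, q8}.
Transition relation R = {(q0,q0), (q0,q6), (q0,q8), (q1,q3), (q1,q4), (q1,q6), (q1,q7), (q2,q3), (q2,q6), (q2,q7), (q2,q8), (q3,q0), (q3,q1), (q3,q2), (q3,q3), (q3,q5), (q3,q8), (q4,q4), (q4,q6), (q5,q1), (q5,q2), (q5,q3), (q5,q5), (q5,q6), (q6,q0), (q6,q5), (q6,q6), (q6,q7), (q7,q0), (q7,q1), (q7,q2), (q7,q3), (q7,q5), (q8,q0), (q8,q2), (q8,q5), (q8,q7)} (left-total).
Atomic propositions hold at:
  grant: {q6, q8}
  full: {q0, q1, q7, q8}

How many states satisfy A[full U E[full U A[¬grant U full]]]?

Sat(¬grant) = {q0, q1, q2, q3, q4, q5, q7}
A[¬grant U full]: least fixpoint, start Z0 = Sat(full) = {q0, q1, q7, q8}, add states in Sat(¬grant) with every successor in Z. Already a fixed point.
Sat(A[¬grant U full]) = {q0, q1, q7, q8}
E[full U A[¬grant U full]]: least fixpoint, start Z0 = Sat(A[¬grant U full]) = {q0, q1, q7, q8}, add states in Sat(full) with some successor in Z. Already a fixed point.
Sat(E[full U A[¬grant U full]]) = {q0, q1, q7, q8}
A[full U E[full U A[¬grant U full]]]: least fixpoint, start Z0 = Sat(E[full U A[¬grant U full]]) = {q0, q1, q7, q8}, add states in Sat(full) with every successor in Z. Already a fixed point.
Sat(A[full U E[full U A[¬grant U full]]]) = {q0, q1, q7, q8}
|Sat(A[full U E[full U A[¬grant U full]]])| = |{q0, q1, q7, q8}| = 4.

4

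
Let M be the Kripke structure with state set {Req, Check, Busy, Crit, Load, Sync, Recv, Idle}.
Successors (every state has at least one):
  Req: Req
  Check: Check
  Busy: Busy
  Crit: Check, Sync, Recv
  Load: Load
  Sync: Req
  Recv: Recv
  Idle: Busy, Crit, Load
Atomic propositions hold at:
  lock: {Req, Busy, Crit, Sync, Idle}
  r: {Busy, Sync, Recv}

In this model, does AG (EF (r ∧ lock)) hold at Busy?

Sat(r ∧ lock) = {Busy, Sync}
EF (r ∧ lock): least fixpoint, start Z0 = {Busy, Sync}, add states with some successor in Z. Z1 = {Busy, Crit, Sync, Idle}; fixed.
Sat(EF (r ∧ lock)) = {Busy, Crit, Sync, Idle}
AG (EF (r ∧ lock)): greatest fixpoint, start Z0 = {Busy, Crit, Sync, Idle}, keep only states in Sat with every successor in Z. Z1 = {Busy}; fixed.
Sat(AG (EF (r ∧ lock))) = {Busy}
Busy ∈ Sat(AG (EF (r ∧ lock))) = {Busy}, so the formula holds at Busy.

Yes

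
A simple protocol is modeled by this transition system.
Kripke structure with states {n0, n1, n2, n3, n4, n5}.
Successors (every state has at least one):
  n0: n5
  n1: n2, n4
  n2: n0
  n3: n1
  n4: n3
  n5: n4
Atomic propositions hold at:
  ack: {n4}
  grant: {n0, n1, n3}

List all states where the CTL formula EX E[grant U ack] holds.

{n1, n3, n4, n5}

E[grant U ack]: least fixpoint, start Z0 = Sat(ack) = {n4}, add states in Sat(grant) with some successor in Z. Z1 = {n1, n4}; Z2 = {n1, n3, n4}; fixed.
Sat(E[grant U ack]) = {n1, n3, n4}
Sat(EX E[grant U ack]) = {s : some successor in {n1, n3, n4}} = {n1, n3, n4, n5}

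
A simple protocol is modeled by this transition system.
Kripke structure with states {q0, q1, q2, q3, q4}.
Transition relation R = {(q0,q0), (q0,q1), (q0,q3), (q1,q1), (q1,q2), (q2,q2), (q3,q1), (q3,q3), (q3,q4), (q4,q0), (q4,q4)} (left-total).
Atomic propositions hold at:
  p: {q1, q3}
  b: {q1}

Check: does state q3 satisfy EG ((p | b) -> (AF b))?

No

Sat(p | b) = {q1, q3}
AF b: least fixpoint, start Z0 = {q1}, add states with every successor in Z. Already a fixed point.
Sat(AF b) = {q1}
Sat((p | b) -> (AF b)) = {q0, q1, q2, q4}
EG ((p | b) -> (AF b)): greatest fixpoint, start Z0 = {q0, q1, q2, q4}, keep only states in Sat with some successor in Z. Already a fixed point.
Sat(EG ((p | b) -> (AF b))) = {q0, q1, q2, q4}
q3 ∉ Sat(EG ((p | b) -> (AF b))) = {q0, q1, q2, q4}, so the formula does not hold at q3.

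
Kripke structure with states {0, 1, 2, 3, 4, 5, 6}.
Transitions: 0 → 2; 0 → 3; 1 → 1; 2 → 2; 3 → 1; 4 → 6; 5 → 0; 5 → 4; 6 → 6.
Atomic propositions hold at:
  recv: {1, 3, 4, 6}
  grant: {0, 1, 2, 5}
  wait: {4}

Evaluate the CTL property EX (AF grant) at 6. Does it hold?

No

AF grant: least fixpoint, start Z0 = {0, 1, 2, 5}, add states with every successor in Z. Z1 = {0, 1, 2, 3, 5}; fixed.
Sat(AF grant) = {0, 1, 2, 3, 5}
Sat(EX (AF grant)) = {s : some successor in {0, 1, 2, 3, 5}} = {0, 1, 2, 3, 5}
6 ∉ Sat(EX (AF grant)) = {0, 1, 2, 3, 5}, so the formula does not hold at 6.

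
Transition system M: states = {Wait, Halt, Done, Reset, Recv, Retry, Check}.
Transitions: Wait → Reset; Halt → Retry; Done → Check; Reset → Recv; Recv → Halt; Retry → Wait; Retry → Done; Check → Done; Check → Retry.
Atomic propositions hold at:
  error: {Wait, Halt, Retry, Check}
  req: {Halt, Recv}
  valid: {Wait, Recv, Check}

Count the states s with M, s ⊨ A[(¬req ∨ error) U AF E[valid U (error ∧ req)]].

4

Sat(¬req) = {Wait, Done, Reset, Retry, Check}
Sat(¬req ∨ error) = {Wait, Halt, Done, Reset, Retry, Check}
Sat(error ∧ req) = {Halt}
E[valid U (error ∧ req)]: least fixpoint, start Z0 = Sat((error ∧ req)) = {Halt}, add states in Sat(valid) with some successor in Z. Z1 = {Halt, Recv}; fixed.
Sat(E[valid U (error ∧ req)]) = {Halt, Recv}
AF E[valid U (error ∧ req)]: least fixpoint, start Z0 = {Halt, Recv}, add states with every successor in Z. Z1 = {Halt, Reset, Recv}; Z2 = {Wait, Halt, Reset, Recv}; fixed.
Sat(AF E[valid U (error ∧ req)]) = {Wait, Halt, Reset, Recv}
A[(¬req ∨ error) U AF E[valid U (error ∧ req)]]: least fixpoint, start Z0 = Sat(AF E[valid U (error ∧ req)]) = {Wait, Halt, Reset, Recv}, add states in Sat(¬req ∨ error) with every successor in Z. Already a fixed point.
Sat(A[(¬req ∨ error) U AF E[valid U (error ∧ req)]]) = {Wait, Halt, Reset, Recv}
|Sat(A[(¬req ∨ error) U AF E[valid U (error ∧ req)]])| = |{Wait, Halt, Reset, Recv}| = 4.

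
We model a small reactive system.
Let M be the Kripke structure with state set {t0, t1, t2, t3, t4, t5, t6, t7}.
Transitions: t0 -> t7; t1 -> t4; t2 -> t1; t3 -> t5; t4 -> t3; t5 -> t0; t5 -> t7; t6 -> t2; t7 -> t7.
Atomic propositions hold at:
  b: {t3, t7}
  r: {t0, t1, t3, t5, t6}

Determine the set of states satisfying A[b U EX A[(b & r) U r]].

{t2, t3, t4, t5}

Sat(b & r) = {t3}
A[(b & r) U r]: least fixpoint, start Z0 = Sat(r) = {t0, t1, t3, t5, t6}, add states in Sat(b & r) with every successor in Z. Already a fixed point.
Sat(A[(b & r) U r]) = {t0, t1, t3, t5, t6}
Sat(EX A[(b & r) U r]) = {s : some successor in {t0, t1, t3, t5, t6}} = {t2, t3, t4, t5}
A[b U EX A[(b & r) U r]]: least fixpoint, start Z0 = Sat(EX A[(b & r) U r]) = {t2, t3, t4, t5}, add states in Sat(b) with every successor in Z. Already a fixed point.
Sat(A[b U EX A[(b & r) U r]]) = {t2, t3, t4, t5}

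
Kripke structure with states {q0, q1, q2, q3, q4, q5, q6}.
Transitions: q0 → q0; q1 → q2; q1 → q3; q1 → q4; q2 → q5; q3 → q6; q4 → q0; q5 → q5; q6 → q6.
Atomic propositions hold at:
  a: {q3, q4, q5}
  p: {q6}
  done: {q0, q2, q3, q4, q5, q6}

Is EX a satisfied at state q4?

Sat(EX a) = {s : some successor in {q3, q4, q5}} = {q1, q2, q5}
q4 ∉ Sat(EX a) = {q1, q2, q5}, so the formula does not hold at q4.

No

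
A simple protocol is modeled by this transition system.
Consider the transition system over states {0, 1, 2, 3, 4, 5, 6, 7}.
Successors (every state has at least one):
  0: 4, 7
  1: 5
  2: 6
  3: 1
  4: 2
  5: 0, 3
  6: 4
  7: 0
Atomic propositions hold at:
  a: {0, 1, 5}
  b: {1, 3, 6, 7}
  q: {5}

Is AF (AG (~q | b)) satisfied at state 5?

No

Sat(~q) = {0, 1, 2, 3, 4, 6, 7}
Sat(~q | b) = {0, 1, 2, 3, 4, 6, 7}
AG (~q | b): greatest fixpoint, start Z0 = {0, 1, 2, 3, 4, 6, 7}, keep only states in Sat with every successor in Z. Z1 = {0, 2, 3, 4, 6, 7}; Z2 = {0, 2, 4, 6, 7}; fixed.
Sat(AG (~q | b)) = {0, 2, 4, 6, 7}
AF (AG (~q | b)): least fixpoint, start Z0 = {0, 2, 4, 6, 7}, add states with every successor in Z. Already a fixed point.
Sat(AF (AG (~q | b))) = {0, 2, 4, 6, 7}
5 ∉ Sat(AF (AG (~q | b))) = {0, 2, 4, 6, 7}, so the formula does not hold at 5.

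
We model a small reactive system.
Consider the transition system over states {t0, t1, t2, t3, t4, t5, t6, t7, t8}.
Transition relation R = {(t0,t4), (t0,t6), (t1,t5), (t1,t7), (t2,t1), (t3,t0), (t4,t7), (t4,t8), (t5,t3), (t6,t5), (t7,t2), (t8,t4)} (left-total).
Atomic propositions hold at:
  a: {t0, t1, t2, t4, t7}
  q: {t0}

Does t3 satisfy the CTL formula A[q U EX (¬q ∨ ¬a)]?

No

Sat(¬q) = {t1, t2, t3, t4, t5, t6, t7, t8}
Sat(¬a) = {t3, t5, t6, t8}
Sat(¬q ∨ ¬a) = {t1, t2, t3, t4, t5, t6, t7, t8}
Sat(EX (¬q ∨ ¬a)) = {s : some successor in {t1, t2, t3, t4, t5, t6, t7, t8}} = {t0, t1, t2, t4, t5, t6, t7, t8}
A[q U EX (¬q ∨ ¬a)]: least fixpoint, start Z0 = Sat(EX (¬q ∨ ¬a)) = {t0, t1, t2, t4, t5, t6, t7, t8}, add states in Sat(q) with every successor in Z. Already a fixed point.
Sat(A[q U EX (¬q ∨ ¬a)]) = {t0, t1, t2, t4, t5, t6, t7, t8}
t3 ∉ Sat(A[q U EX (¬q ∨ ¬a)]) = {t0, t1, t2, t4, t5, t6, t7, t8}, so the formula does not hold at t3.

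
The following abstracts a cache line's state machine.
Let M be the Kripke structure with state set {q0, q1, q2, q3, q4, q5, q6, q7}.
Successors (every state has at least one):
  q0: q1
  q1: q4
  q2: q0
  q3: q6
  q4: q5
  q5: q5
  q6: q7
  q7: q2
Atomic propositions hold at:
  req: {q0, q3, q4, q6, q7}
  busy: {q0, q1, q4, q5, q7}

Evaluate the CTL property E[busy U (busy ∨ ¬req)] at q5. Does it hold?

Sat(¬req) = {q1, q2, q5}
Sat(busy ∨ ¬req) = {q0, q1, q2, q4, q5, q7}
E[busy U (busy ∨ ¬req)]: least fixpoint, start Z0 = Sat((busy ∨ ¬req)) = {q0, q1, q2, q4, q5, q7}, add states in Sat(busy) with some successor in Z. Already a fixed point.
Sat(E[busy U (busy ∨ ¬req)]) = {q0, q1, q2, q4, q5, q7}
q5 ∈ Sat(E[busy U (busy ∨ ¬req)]) = {q0, q1, q2, q4, q5, q7}, so the formula holds at q5.

Yes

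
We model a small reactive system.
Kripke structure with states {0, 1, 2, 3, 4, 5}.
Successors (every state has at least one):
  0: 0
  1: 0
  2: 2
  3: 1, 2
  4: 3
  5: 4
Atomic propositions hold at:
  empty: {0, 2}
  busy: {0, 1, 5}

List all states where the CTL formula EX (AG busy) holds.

AG busy: greatest fixpoint, start Z0 = {0, 1, 5}, keep only states in Sat with every successor in Z. Z1 = {0, 1}; fixed.
Sat(AG busy) = {0, 1}
Sat(EX (AG busy)) = {s : some successor in {0, 1}} = {0, 1, 3}

{0, 1, 3}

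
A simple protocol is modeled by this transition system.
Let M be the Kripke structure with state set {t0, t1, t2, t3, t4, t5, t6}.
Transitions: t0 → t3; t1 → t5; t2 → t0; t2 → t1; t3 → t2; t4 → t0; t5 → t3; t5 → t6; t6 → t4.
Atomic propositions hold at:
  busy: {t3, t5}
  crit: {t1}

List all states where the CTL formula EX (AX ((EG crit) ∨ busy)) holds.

EG crit: greatest fixpoint, start Z0 = {t1}, keep only states in Sat with some successor in Z. Z1 = ∅; fixed.
Sat(EG crit) = ∅
Sat((EG crit) ∨ busy) = {t3, t5}
Sat(AX ((EG crit) ∨ busy)) = {s : every successor in {t3, t5}} = {t0, t1}
Sat(EX (AX ((EG crit) ∨ busy))) = {s : some successor in {t0, t1}} = {t2, t4}

{t2, t4}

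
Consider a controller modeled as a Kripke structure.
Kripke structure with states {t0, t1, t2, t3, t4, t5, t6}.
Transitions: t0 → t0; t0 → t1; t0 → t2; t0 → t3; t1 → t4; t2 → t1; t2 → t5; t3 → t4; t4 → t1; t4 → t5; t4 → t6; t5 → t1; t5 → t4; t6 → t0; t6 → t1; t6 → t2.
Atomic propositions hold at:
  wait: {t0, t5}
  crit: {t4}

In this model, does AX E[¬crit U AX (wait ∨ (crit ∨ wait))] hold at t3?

Sat(¬crit) = {t0, t1, t2, t3, t5, t6}
Sat(crit ∨ wait) = {t0, t4, t5}
Sat(wait ∨ (crit ∨ wait)) = {t0, t4, t5}
Sat(AX (wait ∨ (crit ∨ wait))) = {s : every successor in {t0, t4, t5}} = {t1, t3}
E[¬crit U AX (wait ∨ (crit ∨ wait))]: least fixpoint, start Z0 = Sat(AX (wait ∨ (crit ∨ wait))) = {t1, t3}, add states in Sat(¬crit) with some successor in Z. Z1 = {t0, t1, t2, t3, t5, t6}; fixed.
Sat(E[¬crit U AX (wait ∨ (crit ∨ wait))]) = {t0, t1, t2, t3, t5, t6}
Sat(AX E[¬crit U AX (wait ∨ (crit ∨ wait))]) = {s : every successor in {t0, t1, t2, t3, t5, t6}} = {t0, t2, t4, t6}
t3 ∉ Sat(AX E[¬crit U AX (wait ∨ (crit ∨ wait))]) = {t0, t2, t4, t6}, so the formula does not hold at t3.

No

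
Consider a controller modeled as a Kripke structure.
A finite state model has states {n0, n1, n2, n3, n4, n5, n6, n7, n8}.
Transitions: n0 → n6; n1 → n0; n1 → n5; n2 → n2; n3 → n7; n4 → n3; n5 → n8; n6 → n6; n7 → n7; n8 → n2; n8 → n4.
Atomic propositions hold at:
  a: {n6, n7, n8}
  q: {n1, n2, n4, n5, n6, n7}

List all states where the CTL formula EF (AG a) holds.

AG a: greatest fixpoint, start Z0 = {n6, n7, n8}, keep only states in Sat with every successor in Z. Z1 = {n6, n7}; fixed.
Sat(AG a) = {n6, n7}
EF (AG a): least fixpoint, start Z0 = {n6, n7}, add states with some successor in Z. Z1 = {n0, n3, n6, n7}; Z2 = {n0, n1, n3, n4, n6, n7}; Z3 = {n0, n1, n3, n4, n6, n7, n8}; Z4 = {n0, n1, n3, n4, n5, n6, n7, n8}; fixed.
Sat(EF (AG a)) = {n0, n1, n3, n4, n5, n6, n7, n8}

{n0, n1, n3, n4, n5, n6, n7, n8}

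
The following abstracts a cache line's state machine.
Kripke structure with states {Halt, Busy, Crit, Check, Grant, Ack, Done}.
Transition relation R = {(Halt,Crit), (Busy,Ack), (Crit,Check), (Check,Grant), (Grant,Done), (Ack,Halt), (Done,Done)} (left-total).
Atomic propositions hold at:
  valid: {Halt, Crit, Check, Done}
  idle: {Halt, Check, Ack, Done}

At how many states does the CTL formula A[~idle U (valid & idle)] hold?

5

Sat(~idle) = {Busy, Crit, Grant}
Sat(valid & idle) = {Halt, Check, Done}
A[~idle U (valid & idle)]: least fixpoint, start Z0 = Sat((valid & idle)) = {Halt, Check, Done}, add states in Sat(~idle) with every successor in Z. Z1 = {Halt, Crit, Check, Grant, Done}; fixed.
Sat(A[~idle U (valid & idle)]) = {Halt, Crit, Check, Grant, Done}
|Sat(A[~idle U (valid & idle)])| = |{Halt, Crit, Check, Grant, Done}| = 5.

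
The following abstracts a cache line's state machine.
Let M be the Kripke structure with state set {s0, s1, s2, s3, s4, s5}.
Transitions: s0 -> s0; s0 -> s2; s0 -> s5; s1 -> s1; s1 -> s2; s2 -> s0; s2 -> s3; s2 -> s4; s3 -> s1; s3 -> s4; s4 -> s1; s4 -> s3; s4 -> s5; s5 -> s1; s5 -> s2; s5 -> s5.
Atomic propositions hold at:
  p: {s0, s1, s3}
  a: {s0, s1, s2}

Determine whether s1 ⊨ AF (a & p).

Yes

Sat(a & p) = {s0, s1}
AF (a & p): least fixpoint, start Z0 = {s0, s1}, add states with every successor in Z. Already a fixed point.
Sat(AF (a & p)) = {s0, s1}
s1 ∈ Sat(AF (a & p)) = {s0, s1}, so the formula holds at s1.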